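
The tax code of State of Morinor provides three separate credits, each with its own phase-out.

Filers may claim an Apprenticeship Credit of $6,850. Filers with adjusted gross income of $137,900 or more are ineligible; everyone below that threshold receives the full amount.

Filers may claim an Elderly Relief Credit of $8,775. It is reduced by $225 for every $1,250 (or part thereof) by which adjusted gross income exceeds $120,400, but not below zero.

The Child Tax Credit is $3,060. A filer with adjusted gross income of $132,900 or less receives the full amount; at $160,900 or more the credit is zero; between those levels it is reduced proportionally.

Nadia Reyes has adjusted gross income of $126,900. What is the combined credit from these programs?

Apprenticeship Credit: $126,900 is below the $137,900 cutoff, so the full $6,850 applies.
Elderly Relief Credit: income exceeds $120,400 by $6,500, which is 6 full-or-partial $1,250 increments; reduction = 6 × $225 = $1,350, leaving $7,425.
Child Tax Credit: $126,900 is at or below the $132,900 threshold, so the full $3,060 applies.
Total: $6,850 + $7,425 + $3,060 = $17,335.

$17,335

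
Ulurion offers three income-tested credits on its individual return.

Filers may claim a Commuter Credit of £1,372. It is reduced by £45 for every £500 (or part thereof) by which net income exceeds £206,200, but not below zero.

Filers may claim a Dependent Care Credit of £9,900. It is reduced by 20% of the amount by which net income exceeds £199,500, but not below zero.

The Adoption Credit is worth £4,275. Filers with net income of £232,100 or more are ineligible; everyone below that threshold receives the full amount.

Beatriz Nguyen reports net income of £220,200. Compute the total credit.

£10,147

Commuter Credit: income exceeds £206,200 by £14,000, which is 28 full-or-partial £500 increments; reduction = 28 × £45 = £1,260, leaving £112.
Dependent Care Credit: 20% of the £20,700 excess over £199,500 is £4,140; credit = £9,900 − £4,140 = £5,760.
Adoption Credit: £220,200 is below the £232,100 cutoff, so the full £4,275 applies.
Total: £112 + £5,760 + £4,275 = £10,147.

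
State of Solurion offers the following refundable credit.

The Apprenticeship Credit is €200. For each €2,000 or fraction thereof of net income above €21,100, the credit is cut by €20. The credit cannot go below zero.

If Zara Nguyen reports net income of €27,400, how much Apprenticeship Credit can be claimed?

€120

Apprenticeship Credit: income exceeds €21,100 by €6,300, which is 4 full-or-partial €2,000 increments; reduction = 4 × €20 = €80, leaving €120.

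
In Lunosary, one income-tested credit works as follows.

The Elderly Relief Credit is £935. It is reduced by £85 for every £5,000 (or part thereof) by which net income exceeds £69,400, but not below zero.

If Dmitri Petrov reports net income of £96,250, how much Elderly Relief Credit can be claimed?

£425

Elderly Relief Credit: income exceeds £69,400 by £26,850, which is 6 full-or-partial £5,000 increments; reduction = 6 × £85 = £510, leaving £425.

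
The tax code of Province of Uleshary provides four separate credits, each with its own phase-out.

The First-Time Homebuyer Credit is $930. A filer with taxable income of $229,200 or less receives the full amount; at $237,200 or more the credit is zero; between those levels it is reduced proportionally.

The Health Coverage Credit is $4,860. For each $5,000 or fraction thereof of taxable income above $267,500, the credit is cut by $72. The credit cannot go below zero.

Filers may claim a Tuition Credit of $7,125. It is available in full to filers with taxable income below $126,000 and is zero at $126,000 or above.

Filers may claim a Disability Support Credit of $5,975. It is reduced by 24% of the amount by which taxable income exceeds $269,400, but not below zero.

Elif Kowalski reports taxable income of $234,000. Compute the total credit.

First-Time Homebuyer Credit: $234,000 is $4,800 into a $8,000 phase-out range, leaving 3,200/8,000 of the credit: $930 × 3,200/8,000 = $372.
Health Coverage Credit: $234,000 is at or below the $267,500 threshold, so the full $4,860 applies.
Tuition Credit: $234,000 meets or exceeds the $126,000 cutoff, so the credit is $0.
Disability Support Credit: $234,000 is at or below the $269,400 threshold, so the full $5,975 applies.
Total: $372 + $4,860 + $0 + $5,975 = $11,207.

$11,207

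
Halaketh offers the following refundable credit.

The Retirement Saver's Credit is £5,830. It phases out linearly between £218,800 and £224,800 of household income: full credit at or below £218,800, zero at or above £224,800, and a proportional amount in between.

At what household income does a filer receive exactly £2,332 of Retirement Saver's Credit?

£222,400

£2,332 is 2,332/5,830 of the full £5,830, so 3,498/5,830 of the £6,000 range has been used: income = £218,800 + £6,000 × 3,498/5,830 = £222,400.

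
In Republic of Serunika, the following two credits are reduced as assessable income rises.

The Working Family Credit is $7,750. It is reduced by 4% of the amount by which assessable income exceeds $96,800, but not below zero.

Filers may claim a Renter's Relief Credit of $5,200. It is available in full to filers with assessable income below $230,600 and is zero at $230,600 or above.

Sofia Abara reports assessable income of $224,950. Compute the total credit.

Working Family Credit: 4% of the $128,150 excess over $96,800 is $5,126; credit = $7,750 − $5,126 = $2,624.
Renter's Relief Credit: $224,950 is below the $230,600 cutoff, so the full $5,200 applies.
Total: $2,624 + $5,200 = $7,824.

$7,824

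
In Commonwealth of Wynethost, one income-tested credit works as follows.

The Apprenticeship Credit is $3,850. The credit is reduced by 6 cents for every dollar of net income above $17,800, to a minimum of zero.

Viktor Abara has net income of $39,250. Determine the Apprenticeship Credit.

$2,563

Apprenticeship Credit: 6% of the $21,450 excess over $17,800 is $1,287; credit = $3,850 − $1,287 = $2,563.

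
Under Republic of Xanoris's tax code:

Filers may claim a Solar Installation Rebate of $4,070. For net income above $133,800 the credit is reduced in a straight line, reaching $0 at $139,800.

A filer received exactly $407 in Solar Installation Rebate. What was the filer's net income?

$139,200

$407 is 407/4,070 of the full $4,070, so 3,663/4,070 of the $6,000 range has been used: income = $133,800 + $6,000 × 3,663/4,070 = $139,200.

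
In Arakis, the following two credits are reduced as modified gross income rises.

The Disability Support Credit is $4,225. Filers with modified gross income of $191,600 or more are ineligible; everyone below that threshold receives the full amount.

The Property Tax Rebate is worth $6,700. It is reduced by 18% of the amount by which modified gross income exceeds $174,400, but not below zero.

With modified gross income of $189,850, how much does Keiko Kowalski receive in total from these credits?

$8,144

Disability Support Credit: $189,850 is below the $191,600 cutoff, so the full $4,225 applies.
Property Tax Rebate: 18% of the $15,450 excess over $174,400 is $2,781; credit = $6,700 − $2,781 = $3,919.
Total: $4,225 + $3,919 = $8,144.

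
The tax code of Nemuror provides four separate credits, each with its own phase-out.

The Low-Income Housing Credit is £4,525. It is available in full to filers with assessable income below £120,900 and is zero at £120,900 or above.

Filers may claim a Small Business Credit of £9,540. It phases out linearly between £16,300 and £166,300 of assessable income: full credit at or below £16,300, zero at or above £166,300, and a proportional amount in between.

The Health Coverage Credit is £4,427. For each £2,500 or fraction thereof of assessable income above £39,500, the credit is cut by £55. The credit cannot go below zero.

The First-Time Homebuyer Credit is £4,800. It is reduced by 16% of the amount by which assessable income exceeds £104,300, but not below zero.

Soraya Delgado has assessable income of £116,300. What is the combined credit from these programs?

Low-Income Housing Credit: £116,300 is below the £120,900 cutoff, so the full £4,525 applies.
Small Business Credit: £116,300 is £100,000 into a £150,000 phase-out range, leaving 50,000/150,000 of the credit: £9,540 × 50,000/150,000 = £3,180.
Health Coverage Credit: income exceeds £39,500 by £76,800, which is 31 full-or-partial £2,500 increments; reduction = 31 × £55 = £1,705, leaving £2,722.
First-Time Homebuyer Credit: 16% of the £12,000 excess over £104,300 is £1,920; credit = £4,800 − £1,920 = £2,880.
Total: £4,525 + £3,180 + £2,722 + £2,880 = £13,307.

£13,307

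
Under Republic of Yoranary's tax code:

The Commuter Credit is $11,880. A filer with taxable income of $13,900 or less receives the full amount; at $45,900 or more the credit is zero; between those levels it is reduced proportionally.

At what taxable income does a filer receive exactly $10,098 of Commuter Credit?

$10,098 is 10,098/11,880 of the full $11,880, so 1,782/11,880 of the $32,000 range has been used: income = $13,900 + $32,000 × 1,782/11,880 = $18,700.

$18,700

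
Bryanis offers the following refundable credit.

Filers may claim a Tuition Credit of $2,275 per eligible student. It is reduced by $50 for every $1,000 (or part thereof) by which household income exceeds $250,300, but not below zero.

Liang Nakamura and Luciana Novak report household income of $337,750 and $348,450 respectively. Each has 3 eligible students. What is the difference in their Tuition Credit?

Liang ($337,750): Tuition Credit: base = 3 × $2,275 = $6,825. income exceeds $250,300 by $87,450, which is 88 full-or-partial $1,000 increments; reduction = 88 × $50 = $4,400, leaving $2,425.
Luciana ($348,450): Tuition Credit: base = 3 × $2,275 = $6,825. income exceeds $250,300 by $98,150, which is 99 full-or-partial $1,000 increments; reduction = 99 × $50 = $4,950, leaving $1,875.
Difference: |$2,425 − $1,875| = $550.

$550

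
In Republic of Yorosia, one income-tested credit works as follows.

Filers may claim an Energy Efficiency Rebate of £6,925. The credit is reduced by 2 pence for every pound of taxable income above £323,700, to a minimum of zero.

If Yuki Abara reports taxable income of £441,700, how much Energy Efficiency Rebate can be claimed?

£4,565

Energy Efficiency Rebate: 2% of the £118,000 excess over £323,700 is £2,360; credit = £6,925 − £2,360 = £4,565.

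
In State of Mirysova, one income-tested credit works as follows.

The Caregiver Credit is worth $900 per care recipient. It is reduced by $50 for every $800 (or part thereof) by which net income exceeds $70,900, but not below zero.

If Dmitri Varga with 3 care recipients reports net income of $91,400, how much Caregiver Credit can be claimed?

$1,400

Caregiver Credit: base = 3 × $900 = $2,700. income exceeds $70,900 by $20,500, which is 26 full-or-partial $800 increments; reduction = 26 × $50 = $1,300, leaving $1,400.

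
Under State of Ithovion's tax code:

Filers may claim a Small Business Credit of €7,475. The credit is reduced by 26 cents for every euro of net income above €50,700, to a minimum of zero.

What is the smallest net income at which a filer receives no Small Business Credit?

€79,450

The credit falls by 26% of each euro above €50,700, so it reaches zero when the excess is €7,475 / 26% = €28,750: income = €50,700 + €28,750 = €79,450.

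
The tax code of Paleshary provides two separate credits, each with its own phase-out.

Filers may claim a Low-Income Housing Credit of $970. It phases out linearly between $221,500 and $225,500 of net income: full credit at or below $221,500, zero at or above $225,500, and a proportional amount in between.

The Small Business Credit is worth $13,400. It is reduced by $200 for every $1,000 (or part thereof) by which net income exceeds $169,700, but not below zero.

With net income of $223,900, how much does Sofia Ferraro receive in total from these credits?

Low-Income Housing Credit: $223,900 is $2,400 into a $4,000 phase-out range, leaving 1,600/4,000 of the credit: $970 × 1,600/4,000 = $388.
Small Business Credit: income exceeds $169,700 by $54,200, which is 55 full-or-partial $1,000 increments; reduction = 55 × $200 = $11,000, leaving $2,400.
Total: $388 + $2,400 = $2,788.

$2,788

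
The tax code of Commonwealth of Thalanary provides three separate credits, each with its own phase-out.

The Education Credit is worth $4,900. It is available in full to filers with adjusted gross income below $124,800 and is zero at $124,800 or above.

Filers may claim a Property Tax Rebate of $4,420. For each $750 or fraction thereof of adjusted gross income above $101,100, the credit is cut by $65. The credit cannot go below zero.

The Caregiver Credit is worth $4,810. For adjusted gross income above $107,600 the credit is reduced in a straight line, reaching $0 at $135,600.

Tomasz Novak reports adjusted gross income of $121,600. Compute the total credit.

$9,905

Education Credit: $121,600 is below the $124,800 cutoff, so the full $4,900 applies.
Property Tax Rebate: income exceeds $101,100 by $20,500, which is 28 full-or-partial $750 increments; reduction = 28 × $65 = $1,820, leaving $2,600.
Caregiver Credit: $121,600 is $14,000 into a $28,000 phase-out range, leaving 14,000/28,000 of the credit: $4,810 × 14,000/28,000 = $2,405.
Total: $4,900 + $2,600 + $2,405 = $9,905.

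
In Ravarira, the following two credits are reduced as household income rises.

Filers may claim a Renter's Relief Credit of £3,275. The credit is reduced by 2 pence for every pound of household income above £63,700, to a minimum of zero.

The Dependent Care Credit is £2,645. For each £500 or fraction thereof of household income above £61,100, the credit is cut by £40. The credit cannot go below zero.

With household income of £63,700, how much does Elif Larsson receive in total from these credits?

£5,680

Renter's Relief Credit: £63,700 is at or below the £63,700 threshold, so the full £3,275 applies.
Dependent Care Credit: income exceeds £61,100 by £2,600, which is 6 full-or-partial £500 increments; reduction = 6 × £40 = £240, leaving £2,405.
Total: £3,275 + £2,405 = £5,680.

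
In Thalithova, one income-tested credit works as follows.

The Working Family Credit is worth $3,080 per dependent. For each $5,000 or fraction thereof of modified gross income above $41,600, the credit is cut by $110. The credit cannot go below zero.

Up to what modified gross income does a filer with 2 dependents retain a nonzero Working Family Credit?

Full credit = 2 × $3,080 = $6,160.
After 55 increments the reduction is 55 × $110 = $6,050, leaving $110; one more increment wipes it out. Increment 55 ends at excess 55 × $5,000 = $275,000, so the highest qualifying income is $41,600 + $275,000 = $316,600.

$316,600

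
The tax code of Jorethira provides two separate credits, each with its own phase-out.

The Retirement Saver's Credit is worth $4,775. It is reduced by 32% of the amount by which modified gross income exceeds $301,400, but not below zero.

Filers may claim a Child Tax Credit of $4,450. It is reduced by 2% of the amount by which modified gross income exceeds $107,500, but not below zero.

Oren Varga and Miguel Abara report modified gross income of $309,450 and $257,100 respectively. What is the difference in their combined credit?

$3,623

Oren ($309,450): Retirement Saver's Credit: 32% of the $8,050 excess over $301,400 is $2,576; credit = $4,775 − $2,576 = $2,199. Child Tax Credit: 2% of the $201,950 excess over $107,500 is $4,039; credit = $4,450 − $4,039 = $411. total $2,199 + $411 = $2,610
Miguel ($257,100): Retirement Saver's Credit: $257,100 is at or below the $301,400 threshold, so the full $4,775 applies. Child Tax Credit: 2% of the $149,600 excess over $107,500 is $2,992; credit = $4,450 − $2,992 = $1,458. total $4,775 + $1,458 = $6,233
Difference: |$2,610 − $6,233| = $3,623.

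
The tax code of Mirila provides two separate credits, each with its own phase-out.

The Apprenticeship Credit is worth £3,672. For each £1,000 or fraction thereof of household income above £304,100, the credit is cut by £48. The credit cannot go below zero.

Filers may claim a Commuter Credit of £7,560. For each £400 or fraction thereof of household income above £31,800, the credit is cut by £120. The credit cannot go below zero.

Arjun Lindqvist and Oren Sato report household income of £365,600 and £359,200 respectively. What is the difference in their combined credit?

£288

Arjun (£365,600): Apprenticeship Credit: income exceeds £304,100 by £61,500, which is 62 full-or-partial £1,000 increments; reduction = 62 × £48 = £2,976, leaving £696. Commuter Credit: income exceeds £31,800 by £333,800 → 835 increments × £120 = £100,200 ≥ base, so the credit is £0. total £696 + £0 = £696
Oren (£359,200): Apprenticeship Credit: income exceeds £304,100 by £55,100, which is 56 full-or-partial £1,000 increments; reduction = 56 × £48 = £2,688, leaving £984. Commuter Credit: income exceeds £31,800 by £327,400 → 819 increments × £120 = £98,280 ≥ base, so the credit is £0. total £984 + £0 = £984
Difference: |£696 − £984| = £288.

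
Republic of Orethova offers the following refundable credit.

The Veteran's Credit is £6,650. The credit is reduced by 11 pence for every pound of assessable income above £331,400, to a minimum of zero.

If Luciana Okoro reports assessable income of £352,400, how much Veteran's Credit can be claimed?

Veteran's Credit: 11% of the £21,000 excess over £331,400 is £2,310; credit = £6,650 − £2,310 = £4,340.

£4,340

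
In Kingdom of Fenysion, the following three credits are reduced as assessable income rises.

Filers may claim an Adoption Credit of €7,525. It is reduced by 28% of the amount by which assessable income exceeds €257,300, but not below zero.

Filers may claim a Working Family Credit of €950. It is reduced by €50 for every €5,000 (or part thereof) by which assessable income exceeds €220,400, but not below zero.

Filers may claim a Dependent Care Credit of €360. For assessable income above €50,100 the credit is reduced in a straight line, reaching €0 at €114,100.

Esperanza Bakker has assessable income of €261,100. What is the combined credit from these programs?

Adoption Credit: 28% of the €3,800 excess over €257,300 is €1,064; credit = €7,525 − €1,064 = €6,461.
Working Family Credit: income exceeds €220,400 by €40,700, which is 9 full-or-partial €5,000 increments; reduction = 9 × €50 = €450, leaving €500.
Dependent Care Credit: €261,100 is at or above €114,100, so the credit is €0.
Total: €6,461 + €500 + €0 = €6,961.

€6,961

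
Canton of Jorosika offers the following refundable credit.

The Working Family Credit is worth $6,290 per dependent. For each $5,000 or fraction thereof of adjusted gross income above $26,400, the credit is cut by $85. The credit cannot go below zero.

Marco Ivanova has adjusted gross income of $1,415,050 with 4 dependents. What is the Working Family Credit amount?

Working Family Credit: base = 4 × $6,290 = $25,160. income exceeds $26,400 by $1,388,650, which is 278 full-or-partial $5,000 increments; reduction = 278 × $85 = $23,630, leaving $1,530.

$1,530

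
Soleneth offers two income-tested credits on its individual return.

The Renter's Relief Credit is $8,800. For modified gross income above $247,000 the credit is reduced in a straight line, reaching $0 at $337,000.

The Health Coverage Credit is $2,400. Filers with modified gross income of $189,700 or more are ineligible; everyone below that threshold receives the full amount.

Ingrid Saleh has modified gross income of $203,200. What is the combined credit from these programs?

Renter's Relief Credit: $203,200 is at or below the $247,000 threshold, so the full $8,800 applies.
Health Coverage Credit: $203,200 meets or exceeds the $189,700 cutoff, so the credit is $0.
Total: $8,800 + $0 = $8,800.

$8,800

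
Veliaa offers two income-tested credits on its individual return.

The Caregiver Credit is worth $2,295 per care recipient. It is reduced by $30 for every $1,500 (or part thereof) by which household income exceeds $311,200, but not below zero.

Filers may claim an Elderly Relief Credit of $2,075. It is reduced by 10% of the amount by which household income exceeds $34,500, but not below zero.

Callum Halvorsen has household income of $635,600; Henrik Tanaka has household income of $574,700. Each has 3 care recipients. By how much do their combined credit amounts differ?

Callum ($635,600): Caregiver Credit: base = 3 × $2,295 = $6,885. income exceeds $311,200 by $324,400, which is 217 full-or-partial $1,500 increments; reduction = 217 × $30 = $6,510, leaving $375. Elderly Relief Credit: 10% of the $601,100 excess over $34,500 is $60,110 ≥ base, so the credit is $0. total $375 + $0 = $375
Henrik ($574,700): Caregiver Credit: base = 3 × $2,295 = $6,885. income exceeds $311,200 by $263,500, which is 176 full-or-partial $1,500 increments; reduction = 176 × $30 = $5,280, leaving $1,605. Elderly Relief Credit: 10% of the $540,200 excess over $34,500 is $54,020 ≥ base, so the credit is $0. total $1,605 + $0 = $1,605
Difference: |$375 − $1,605| = $1,230.

$1,230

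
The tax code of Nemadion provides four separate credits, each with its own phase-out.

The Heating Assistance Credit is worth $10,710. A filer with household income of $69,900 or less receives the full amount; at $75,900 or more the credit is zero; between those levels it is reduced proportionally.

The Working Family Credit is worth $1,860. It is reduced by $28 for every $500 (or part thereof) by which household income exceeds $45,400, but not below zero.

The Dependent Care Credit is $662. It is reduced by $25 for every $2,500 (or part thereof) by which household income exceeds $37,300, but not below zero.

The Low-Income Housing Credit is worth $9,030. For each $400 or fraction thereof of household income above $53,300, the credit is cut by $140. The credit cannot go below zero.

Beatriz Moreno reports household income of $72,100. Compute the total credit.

$9,893

Heating Assistance Credit: $72,100 is $2,200 into a $6,000 phase-out range, leaving 3,800/6,000 of the credit: $10,710 × 3,800/6,000 = $6,783.
Working Family Credit: income exceeds $45,400 by $26,700, which is 54 full-or-partial $500 increments; reduction = 54 × $28 = $1,512, leaving $348.
Dependent Care Credit: income exceeds $37,300 by $34,800, which is 14 full-or-partial $2,500 increments; reduction = 14 × $25 = $350, leaving $312.
Low-Income Housing Credit: income exceeds $53,300 by $18,800, which is 47 full-or-partial $400 increments; reduction = 47 × $140 = $6,580, leaving $2,450.
Total: $6,783 + $348 + $312 + $2,450 = $9,893.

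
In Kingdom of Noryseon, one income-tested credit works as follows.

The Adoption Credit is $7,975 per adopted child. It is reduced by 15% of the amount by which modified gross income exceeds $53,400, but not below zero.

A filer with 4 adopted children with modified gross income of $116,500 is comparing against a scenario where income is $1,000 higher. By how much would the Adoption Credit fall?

At $116,500 — base = 4 × $7,975 = $31,900. 15% of the $63,100 excess over $53,400 is $9,465; credit = $31,900 − $9,465 = $22,435.
At $117,500 — base = 4 × $7,975 = $31,900. 15% of the $64,100 excess over $53,400 is $9,615; credit = $31,900 − $9,615 = $22,285.
Lost: $22,435 − $22,285 = $150.

$150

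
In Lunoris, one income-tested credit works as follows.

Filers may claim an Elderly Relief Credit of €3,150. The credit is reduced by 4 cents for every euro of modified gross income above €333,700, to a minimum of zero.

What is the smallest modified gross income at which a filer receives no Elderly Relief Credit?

The credit falls by 4% of each euro above €333,700, so it reaches zero when the excess is €3,150 / 4% = €78,750: income = €333,700 + €78,750 = €412,450.

€412,450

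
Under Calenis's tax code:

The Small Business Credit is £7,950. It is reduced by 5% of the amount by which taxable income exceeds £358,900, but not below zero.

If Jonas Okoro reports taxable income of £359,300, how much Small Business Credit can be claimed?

Small Business Credit: 5% of the £400 excess over £358,900 is £20; credit = £7,950 − £20 = £7,930.

£7,930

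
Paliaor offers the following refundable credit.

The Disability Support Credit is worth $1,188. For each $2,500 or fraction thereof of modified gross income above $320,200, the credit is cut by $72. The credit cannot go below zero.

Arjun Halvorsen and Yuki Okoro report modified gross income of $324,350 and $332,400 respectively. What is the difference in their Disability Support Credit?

Arjun ($324,350): Disability Support Credit: income exceeds $320,200 by $4,150, which is 2 full-or-partial $2,500 increments; reduction = 2 × $72 = $144, leaving $1,044.
Yuki ($332,400): Disability Support Credit: income exceeds $320,200 by $12,200, which is 5 full-or-partial $2,500 increments; reduction = 5 × $72 = $360, leaving $828.
Difference: |$1,044 − $828| = $216.

$216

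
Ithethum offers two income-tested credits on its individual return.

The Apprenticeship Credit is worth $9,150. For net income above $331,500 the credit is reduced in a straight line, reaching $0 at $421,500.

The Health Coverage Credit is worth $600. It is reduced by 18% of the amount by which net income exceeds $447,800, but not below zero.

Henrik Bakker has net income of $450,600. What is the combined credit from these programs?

$96

Apprenticeship Credit: $450,600 is at or above $421,500, so the credit is $0.
Health Coverage Credit: 18% of the $2,800 excess over $447,800 is $504; credit = $600 − $504 = $96.
Total: $0 + $96 = $96.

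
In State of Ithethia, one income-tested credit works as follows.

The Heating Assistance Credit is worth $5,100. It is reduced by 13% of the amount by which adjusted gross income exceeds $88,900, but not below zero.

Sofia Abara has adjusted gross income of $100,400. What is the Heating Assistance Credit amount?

Heating Assistance Credit: 13% of the $11,500 excess over $88,900 is $1,495; credit = $5,100 − $1,495 = $3,605.

$3,605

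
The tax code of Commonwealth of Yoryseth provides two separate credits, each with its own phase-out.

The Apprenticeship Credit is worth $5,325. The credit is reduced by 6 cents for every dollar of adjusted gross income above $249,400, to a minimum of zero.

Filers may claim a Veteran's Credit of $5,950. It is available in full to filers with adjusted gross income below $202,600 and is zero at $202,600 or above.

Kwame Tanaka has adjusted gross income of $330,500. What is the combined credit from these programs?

Apprenticeship Credit: 6% of the $81,100 excess over $249,400 is $4,866; credit = $5,325 − $4,866 = $459.
Veteran's Credit: $330,500 meets or exceeds the $202,600 cutoff, so the credit is $0.
Total: $459 + $0 = $459.

$459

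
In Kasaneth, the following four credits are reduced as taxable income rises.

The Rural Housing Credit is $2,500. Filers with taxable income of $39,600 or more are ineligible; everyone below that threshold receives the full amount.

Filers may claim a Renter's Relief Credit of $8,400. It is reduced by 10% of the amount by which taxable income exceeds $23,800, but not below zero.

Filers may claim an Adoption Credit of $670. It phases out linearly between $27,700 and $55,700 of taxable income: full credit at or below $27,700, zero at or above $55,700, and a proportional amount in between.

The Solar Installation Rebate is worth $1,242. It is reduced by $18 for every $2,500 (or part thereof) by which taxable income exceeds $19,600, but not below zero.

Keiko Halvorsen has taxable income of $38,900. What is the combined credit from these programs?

$10,890

Rural Housing Credit: $38,900 is below the $39,600 cutoff, so the full $2,500 applies.
Renter's Relief Credit: 10% of the $15,100 excess over $23,800 is $1,510; credit = $8,400 − $1,510 = $6,890.
Adoption Credit: $38,900 is $11,200 into a $28,000 phase-out range, leaving 16,800/28,000 of the credit: $670 × 16,800/28,000 = $402.
Solar Installation Rebate: income exceeds $19,600 by $19,300, which is 8 full-or-partial $2,500 increments; reduction = 8 × $18 = $144, leaving $1,098.
Total: $2,500 + $6,890 + $402 + $1,098 = $10,890.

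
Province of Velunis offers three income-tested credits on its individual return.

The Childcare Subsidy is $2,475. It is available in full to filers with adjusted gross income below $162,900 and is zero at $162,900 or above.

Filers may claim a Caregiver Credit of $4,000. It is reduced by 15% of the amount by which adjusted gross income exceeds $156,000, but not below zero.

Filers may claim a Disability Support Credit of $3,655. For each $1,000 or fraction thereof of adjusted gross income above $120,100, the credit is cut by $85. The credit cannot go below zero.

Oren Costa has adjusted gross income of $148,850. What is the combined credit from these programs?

$7,665

Childcare Subsidy: $148,850 is below the $162,900 cutoff, so the full $2,475 applies.
Caregiver Credit: $148,850 is at or below the $156,000 threshold, so the full $4,000 applies.
Disability Support Credit: income exceeds $120,100 by $28,750, which is 29 full-or-partial $1,000 increments; reduction = 29 × $85 = $2,465, leaving $1,190.
Total: $2,475 + $4,000 + $1,190 = $7,665.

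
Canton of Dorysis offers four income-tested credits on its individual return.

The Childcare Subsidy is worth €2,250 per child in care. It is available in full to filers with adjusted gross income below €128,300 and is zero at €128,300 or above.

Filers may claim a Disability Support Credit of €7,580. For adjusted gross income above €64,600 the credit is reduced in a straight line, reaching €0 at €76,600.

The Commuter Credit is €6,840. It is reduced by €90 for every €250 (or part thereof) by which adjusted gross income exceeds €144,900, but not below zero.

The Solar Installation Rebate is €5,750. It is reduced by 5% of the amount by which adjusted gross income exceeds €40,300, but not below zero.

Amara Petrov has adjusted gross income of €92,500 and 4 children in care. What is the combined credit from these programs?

Childcare Subsidy: base = 4 × €2,250 = €9,000. €92,500 is below the €128,300 cutoff, so the full €9,000 applies.
Disability Support Credit: €92,500 is at or above €76,600, so the credit is €0.
Commuter Credit: €92,500 is at or below the €144,900 threshold, so the full €6,840 applies.
Solar Installation Rebate: 5% of the €52,200 excess over €40,300 is €2,610; credit = €5,750 − €2,610 = €3,140.
Total: €9,000 + €0 + €6,840 + €3,140 = €18,980.

€18,980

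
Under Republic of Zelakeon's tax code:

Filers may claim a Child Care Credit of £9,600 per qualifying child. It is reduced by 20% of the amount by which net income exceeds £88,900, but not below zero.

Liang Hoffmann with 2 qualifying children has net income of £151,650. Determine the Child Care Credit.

£6,650

Child Care Credit: base = 2 × £9,600 = £19,200. 20% of the £62,750 excess over £88,900 is £12,550; credit = £19,200 − £12,550 = £6,650.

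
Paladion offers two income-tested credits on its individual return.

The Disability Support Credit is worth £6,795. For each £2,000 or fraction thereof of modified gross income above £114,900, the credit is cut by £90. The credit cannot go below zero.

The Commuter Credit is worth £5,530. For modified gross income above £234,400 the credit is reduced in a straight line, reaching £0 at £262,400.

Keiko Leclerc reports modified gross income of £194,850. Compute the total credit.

£8,725

Disability Support Credit: income exceeds £114,900 by £79,950, which is 40 full-or-partial £2,000 increments; reduction = 40 × £90 = £3,600, leaving £3,195.
Commuter Credit: £194,850 is at or below the £234,400 threshold, so the full £5,530 applies.
Total: £3,195 + £5,530 = £8,725.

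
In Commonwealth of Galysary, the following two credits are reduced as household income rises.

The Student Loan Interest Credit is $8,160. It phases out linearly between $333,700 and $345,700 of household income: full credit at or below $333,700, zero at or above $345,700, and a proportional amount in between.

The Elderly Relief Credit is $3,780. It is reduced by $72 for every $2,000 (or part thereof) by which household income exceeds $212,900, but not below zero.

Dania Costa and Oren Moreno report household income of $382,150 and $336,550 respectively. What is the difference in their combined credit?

Dania ($382,150): Student Loan Interest Credit: $382,150 is at or above $345,700, so the credit is $0. Elderly Relief Credit: income exceeds $212,900 by $169,250 → 85 increments × $72 = $6,120 ≥ base, so the credit is $0. total $0 + $0 = $0
Oren ($336,550): Student Loan Interest Credit: $336,550 is $2,850 into a $12,000 phase-out range, leaving 9,150/12,000 of the credit: $8,160 × 9,150/12,000 = $6,222. Elderly Relief Credit: income exceeds $212,900 by $123,650 → 62 increments × $72 = $4,464 ≥ base, so the credit is $0. total $6,222 + $0 = $6,222
Difference: |$0 − $6,222| = $6,222.

$6,222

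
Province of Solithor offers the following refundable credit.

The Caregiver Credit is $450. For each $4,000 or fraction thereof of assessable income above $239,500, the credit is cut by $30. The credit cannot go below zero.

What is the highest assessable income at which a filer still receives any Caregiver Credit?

$295,500

After 14 increments the reduction is 14 × $30 = $420, leaving $30; one more increment wipes it out. Increment 14 ends at excess 14 × $4,000 = $56,000, so the highest qualifying income is $239,500 + $56,000 = $295,500.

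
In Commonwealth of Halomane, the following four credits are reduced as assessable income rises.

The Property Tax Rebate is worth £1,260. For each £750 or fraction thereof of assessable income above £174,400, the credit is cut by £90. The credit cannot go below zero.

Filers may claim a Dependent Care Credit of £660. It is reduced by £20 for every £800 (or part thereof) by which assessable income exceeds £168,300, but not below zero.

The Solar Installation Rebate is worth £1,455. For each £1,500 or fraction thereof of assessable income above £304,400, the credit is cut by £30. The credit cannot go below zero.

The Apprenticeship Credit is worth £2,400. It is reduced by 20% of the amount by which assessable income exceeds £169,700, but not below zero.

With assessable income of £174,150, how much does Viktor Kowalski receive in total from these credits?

£4,725

Property Tax Rebate: £174,150 is at or below the £174,400 threshold, so the full £1,260 applies.
Dependent Care Credit: income exceeds £168,300 by £5,850, which is 8 full-or-partial £800 increments; reduction = 8 × £20 = £160, leaving £500.
Solar Installation Rebate: £174,150 is at or below the £304,400 threshold, so the full £1,455 applies.
Apprenticeship Credit: 20% of the £4,450 excess over £169,700 is £890; credit = £2,400 − £890 = £1,510.
Total: £1,260 + £500 + £1,455 + £1,510 = £4,725.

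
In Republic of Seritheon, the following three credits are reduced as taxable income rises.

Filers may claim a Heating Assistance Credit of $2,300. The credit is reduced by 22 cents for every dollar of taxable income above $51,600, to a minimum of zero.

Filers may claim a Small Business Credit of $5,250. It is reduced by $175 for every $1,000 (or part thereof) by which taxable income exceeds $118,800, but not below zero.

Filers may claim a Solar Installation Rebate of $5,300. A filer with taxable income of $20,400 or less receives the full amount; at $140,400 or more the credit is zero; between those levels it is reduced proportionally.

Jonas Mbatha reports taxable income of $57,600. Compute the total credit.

Heating Assistance Credit: 22% of the $6,000 excess over $51,600 is $1,320; credit = $2,300 − $1,320 = $980.
Small Business Credit: $57,600 is at or below the $118,800 threshold, so the full $5,250 applies.
Solar Installation Rebate: $57,600 is $37,200 into a $120,000 phase-out range, leaving 82,800/120,000 of the credit: $5,300 × 82,800/120,000 = $3,657.
Total: $980 + $5,250 + $3,657 = $9,887.

$9,887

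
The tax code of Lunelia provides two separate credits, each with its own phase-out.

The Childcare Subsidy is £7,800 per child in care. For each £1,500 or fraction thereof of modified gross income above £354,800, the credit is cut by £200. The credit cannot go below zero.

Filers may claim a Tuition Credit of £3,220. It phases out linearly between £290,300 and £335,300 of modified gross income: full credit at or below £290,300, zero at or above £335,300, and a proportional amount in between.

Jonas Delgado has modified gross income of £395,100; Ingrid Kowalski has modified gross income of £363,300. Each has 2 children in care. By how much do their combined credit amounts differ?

Jonas (£395,100): Childcare Subsidy: base = 2 × £7,800 = £15,600. income exceeds £354,800 by £40,300, which is 27 full-or-partial £1,500 increments; reduction = 27 × £200 = £5,400, leaving £10,200. Tuition Credit: £395,100 is at or above £335,300, so the credit is £0. total £10,200 + £0 = £10,200
Ingrid (£363,300): Childcare Subsidy: base = 2 × £7,800 = £15,600. income exceeds £354,800 by £8,500, which is 6 full-or-partial £1,500 increments; reduction = 6 × £200 = £1,200, leaving £14,400. Tuition Credit: £363,300 is at or above £335,300, so the credit is £0. total £14,400 + £0 = £14,400
Difference: |£10,200 − £14,400| = £4,200.

£4,200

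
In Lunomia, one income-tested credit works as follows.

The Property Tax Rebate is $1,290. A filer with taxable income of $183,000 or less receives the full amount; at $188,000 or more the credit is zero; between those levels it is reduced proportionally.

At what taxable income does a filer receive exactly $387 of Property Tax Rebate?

$186,500

$387 is 387/1,290 of the full $1,290, so 903/1,290 of the $5,000 range has been used: income = $183,000 + $5,000 × 903/1,290 = $186,500.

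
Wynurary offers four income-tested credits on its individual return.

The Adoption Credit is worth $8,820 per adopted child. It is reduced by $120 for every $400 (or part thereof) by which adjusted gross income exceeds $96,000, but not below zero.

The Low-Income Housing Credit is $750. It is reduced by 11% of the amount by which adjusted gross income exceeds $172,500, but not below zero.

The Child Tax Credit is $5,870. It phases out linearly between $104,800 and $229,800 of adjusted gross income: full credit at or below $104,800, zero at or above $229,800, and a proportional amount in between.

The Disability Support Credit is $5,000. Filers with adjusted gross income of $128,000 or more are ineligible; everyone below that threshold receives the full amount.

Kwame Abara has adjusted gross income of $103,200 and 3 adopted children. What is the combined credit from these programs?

$35,920

Adoption Credit: base = 3 × $8,820 = $26,460. income exceeds $96,000 by $7,200, which is 18 full-or-partial $400 increments; reduction = 18 × $120 = $2,160, leaving $24,300.
Low-Income Housing Credit: $103,200 is at or below the $172,500 threshold, so the full $750 applies.
Child Tax Credit: $103,200 is at or below the $104,800 threshold, so the full $5,870 applies.
Disability Support Credit: $103,200 is below the $128,000 cutoff, so the full $5,000 applies.
Total: $24,300 + $750 + $5,870 + $5,000 = $35,920.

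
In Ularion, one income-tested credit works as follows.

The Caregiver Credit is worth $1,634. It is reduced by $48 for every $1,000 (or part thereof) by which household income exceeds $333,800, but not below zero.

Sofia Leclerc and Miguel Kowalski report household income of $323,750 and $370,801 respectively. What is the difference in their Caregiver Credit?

$1,634

Sofia ($323,750): Caregiver Credit: $323,750 is at or below the $333,800 threshold, so the full $1,634 applies.
Miguel ($370,801): Caregiver Credit: income exceeds $333,800 by $37,001 → 38 increments × $48 = $1,824 ≥ base, so the credit is $0.
Difference: |$1,634 − $0| = $1,634.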